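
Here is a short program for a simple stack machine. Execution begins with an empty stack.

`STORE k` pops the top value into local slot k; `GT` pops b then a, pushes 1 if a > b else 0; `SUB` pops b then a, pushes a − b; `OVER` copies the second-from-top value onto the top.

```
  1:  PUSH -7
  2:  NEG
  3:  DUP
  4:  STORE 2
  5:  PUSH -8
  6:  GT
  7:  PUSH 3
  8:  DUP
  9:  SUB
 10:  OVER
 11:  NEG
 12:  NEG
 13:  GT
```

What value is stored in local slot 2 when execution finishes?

7

PUSH -7 → -7
NEG     → 7
DUP     → 7 7
STORE 2 → 7
PUSH -8 → 7 -8
GT      → 1
PUSH 3  → 1 3
DUP     → 1 3 3
SUB     → 1 0
OVER    → 1 0 1
NEG     → 1 0 -1
NEG     → 1 0 1
GT      → 1 0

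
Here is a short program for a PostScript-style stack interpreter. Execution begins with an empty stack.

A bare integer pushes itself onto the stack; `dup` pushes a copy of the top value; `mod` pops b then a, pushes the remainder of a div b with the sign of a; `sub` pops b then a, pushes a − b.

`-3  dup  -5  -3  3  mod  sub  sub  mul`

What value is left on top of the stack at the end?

-3  → -3
dup → -3 -3
-5  → -3 -3 -5
-3  → -3 -3 -5 -3
3   → -3 -3 -5 -3 3
mod → -3 -3 -5 0
sub → -3 -3 -5
sub → -3 2
mul → -6

-6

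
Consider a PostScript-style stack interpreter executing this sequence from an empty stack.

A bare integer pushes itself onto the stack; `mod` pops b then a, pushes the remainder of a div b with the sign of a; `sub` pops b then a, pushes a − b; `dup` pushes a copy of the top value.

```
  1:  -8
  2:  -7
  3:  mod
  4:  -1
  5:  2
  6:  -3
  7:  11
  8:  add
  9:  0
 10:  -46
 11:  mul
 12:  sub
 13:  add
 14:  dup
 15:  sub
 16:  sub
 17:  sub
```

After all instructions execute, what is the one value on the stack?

-8  → -8
-7  → -8 -7
mod → -1
-1  → -1 -1
2   → -1 -1 2
-3  → -1 -1 2 -3
11  → -1 -1 2 -3 11
add → -1 -1 2 8
0   → -1 -1 2 8 0
-46 → -1 -1 2 8 0 -46
mul → -1 -1 2 8 0
sub → -1 -1 2 8
add → -1 -1 10
dup → -1 -1 10 10
sub → -1 -1 0
sub → -1 -1
sub → 0

0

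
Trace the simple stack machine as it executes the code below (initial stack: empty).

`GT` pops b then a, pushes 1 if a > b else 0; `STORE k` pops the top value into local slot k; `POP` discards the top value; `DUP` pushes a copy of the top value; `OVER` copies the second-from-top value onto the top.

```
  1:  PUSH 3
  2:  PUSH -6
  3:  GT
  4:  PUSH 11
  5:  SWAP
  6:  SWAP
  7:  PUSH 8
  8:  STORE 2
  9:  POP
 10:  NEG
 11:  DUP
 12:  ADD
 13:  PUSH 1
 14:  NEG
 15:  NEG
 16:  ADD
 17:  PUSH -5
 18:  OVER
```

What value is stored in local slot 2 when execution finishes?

PUSH 3  : 3
PUSH -6 : 3 -6
GT      : 1
PUSH 11 : 1 11
SWAP    : 11 1
SWAP    : 1 11
PUSH 8  : 1 11 8
STORE 2 : 1 11
POP     : 1
NEG     : -1
DUP     : -1 -1
ADD     : -2
PUSH 1  : -2 1
NEG     : -2 -1
NEG     : -2 1
ADD     : -1
PUSH -5 : -1 -5
OVER    : -1 -5 -1

8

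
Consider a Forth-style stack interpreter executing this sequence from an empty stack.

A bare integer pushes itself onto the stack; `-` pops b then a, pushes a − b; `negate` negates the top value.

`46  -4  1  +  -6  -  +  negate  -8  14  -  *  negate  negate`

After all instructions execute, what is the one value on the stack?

46     → [46]
-4     → [46, -4]
1      → [46, -4, 1]
+      → [46, -3]
-6     → [46, -3, -6]
-      → [46, 3]
+      → [49]
negate → [-49]
-8     → [-49, -8]
14     → [-49, -8, 14]
-      → [-49, -22]
*      → [1078]
negate → [-1078]
negate → [1078]

1078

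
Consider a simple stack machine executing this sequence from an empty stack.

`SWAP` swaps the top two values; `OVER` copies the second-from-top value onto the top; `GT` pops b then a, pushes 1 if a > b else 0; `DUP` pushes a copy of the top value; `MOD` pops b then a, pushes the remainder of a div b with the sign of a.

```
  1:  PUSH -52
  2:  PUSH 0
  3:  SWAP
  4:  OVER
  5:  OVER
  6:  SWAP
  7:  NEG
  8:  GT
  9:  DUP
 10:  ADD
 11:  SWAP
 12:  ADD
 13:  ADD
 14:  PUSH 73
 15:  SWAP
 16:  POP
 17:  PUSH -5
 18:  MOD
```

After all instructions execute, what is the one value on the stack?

PUSH -52 : -52
PUSH 0   : -52 0
SWAP     : 0 -52
OVER     : 0 -52 0
OVER     : 0 -52 0 -52
SWAP     : 0 -52 -52 0
NEG      : 0 -52 -52 0
GT       : 0 -52 0
DUP      : 0 -52 0 0
ADD      : 0 -52 0
SWAP     : 0 0 -52
ADD      : 0 -52
ADD      : -52
PUSH 73  : -52 73
SWAP     : 73 -52
POP      : 73
PUSH -5  : 73 -5
MOD      : 3

3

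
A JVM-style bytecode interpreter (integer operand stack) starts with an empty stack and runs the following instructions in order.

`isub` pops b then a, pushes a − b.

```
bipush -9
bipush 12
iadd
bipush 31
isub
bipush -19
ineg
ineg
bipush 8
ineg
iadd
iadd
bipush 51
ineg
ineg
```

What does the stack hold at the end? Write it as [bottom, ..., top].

[-55, 51]

bipush -9   [-9]
bipush 12   [-9, 12]
iadd        [3]
bipush 31   [3, 31]
isub        [-28]
bipush -19  [-28, -19]
ineg        [-28, 19]
ineg        [-28, -19]
bipush 8    [-28, -19, 8]
ineg        [-28, -19, -8]
iadd        [-28, -27]
iadd        [-55]
bipush 51   [-55, 51]
ineg        [-55, -51]
ineg        [-55, 51]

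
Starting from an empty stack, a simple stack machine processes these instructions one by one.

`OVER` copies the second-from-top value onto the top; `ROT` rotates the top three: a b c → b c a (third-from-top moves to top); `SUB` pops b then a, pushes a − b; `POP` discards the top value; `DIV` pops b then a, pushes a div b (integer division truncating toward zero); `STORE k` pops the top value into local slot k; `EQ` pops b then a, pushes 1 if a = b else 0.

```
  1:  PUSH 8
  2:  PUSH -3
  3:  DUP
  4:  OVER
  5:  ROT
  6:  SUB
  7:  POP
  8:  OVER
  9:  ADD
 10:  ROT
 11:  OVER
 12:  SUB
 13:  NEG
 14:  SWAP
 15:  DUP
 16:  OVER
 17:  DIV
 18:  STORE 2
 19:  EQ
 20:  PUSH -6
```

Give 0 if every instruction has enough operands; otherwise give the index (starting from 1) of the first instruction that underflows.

PUSH 8  -> [8]
PUSH -3 -> [8, -3]
DUP     -> [8, -3, -3]
OVER    -> [8, -3, -3, -3]
ROT     -> [8, -3, -3, -3]
SUB     -> [8, -3, 0]
POP     -> [8, -3]
OVER    -> [8, -3, 8]
ADD     -> [8, 5]
ROT  — needs 3 operands, stack has 2 → underflow

10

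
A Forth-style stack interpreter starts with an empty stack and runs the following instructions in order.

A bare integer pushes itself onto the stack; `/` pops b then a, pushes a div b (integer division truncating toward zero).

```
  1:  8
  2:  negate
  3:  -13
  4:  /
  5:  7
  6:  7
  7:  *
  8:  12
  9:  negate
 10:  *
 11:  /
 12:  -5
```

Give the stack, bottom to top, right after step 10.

[0, -588]

8      -> 8
negate -> -8
-13    -> -8 -13
/      -> 0
7      -> 0 7
7      -> 0 7 7
*      -> 0 49
12     -> 0 49 12
negate -> 0 49 -12
*      -> 0 -588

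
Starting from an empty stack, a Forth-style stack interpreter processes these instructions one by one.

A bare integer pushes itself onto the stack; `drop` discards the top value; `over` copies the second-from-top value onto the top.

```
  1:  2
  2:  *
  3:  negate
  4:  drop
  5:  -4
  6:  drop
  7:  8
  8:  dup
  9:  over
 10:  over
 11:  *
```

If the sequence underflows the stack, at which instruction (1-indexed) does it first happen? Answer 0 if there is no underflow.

2

2 : 2
*  — needs 2 operands, stack has 1 → underflow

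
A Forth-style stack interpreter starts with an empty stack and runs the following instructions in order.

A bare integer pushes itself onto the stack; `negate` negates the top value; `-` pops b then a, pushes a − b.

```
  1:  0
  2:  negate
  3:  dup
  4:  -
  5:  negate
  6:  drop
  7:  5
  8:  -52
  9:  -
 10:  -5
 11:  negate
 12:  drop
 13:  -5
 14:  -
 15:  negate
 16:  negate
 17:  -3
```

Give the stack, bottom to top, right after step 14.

0      : [0]
negate : [0]
dup    : [0, 0]
-      : [0]
negate : [0]
drop   : []
5      : [5]
-52    : [5, -52]
-      : [57]
-5     : [57, -5]
negate : [57, 5]
drop   : [57]
-5     : [57, -5]
-      : [62]

[62]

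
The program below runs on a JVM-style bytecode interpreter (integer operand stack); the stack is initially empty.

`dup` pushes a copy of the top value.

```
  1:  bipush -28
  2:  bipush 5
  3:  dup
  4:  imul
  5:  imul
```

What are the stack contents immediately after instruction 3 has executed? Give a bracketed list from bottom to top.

bipush -28 → [-28]
bipush 5   → [-28, 5]
dup        → [-28, 5, 5]

[-28, 5, 5]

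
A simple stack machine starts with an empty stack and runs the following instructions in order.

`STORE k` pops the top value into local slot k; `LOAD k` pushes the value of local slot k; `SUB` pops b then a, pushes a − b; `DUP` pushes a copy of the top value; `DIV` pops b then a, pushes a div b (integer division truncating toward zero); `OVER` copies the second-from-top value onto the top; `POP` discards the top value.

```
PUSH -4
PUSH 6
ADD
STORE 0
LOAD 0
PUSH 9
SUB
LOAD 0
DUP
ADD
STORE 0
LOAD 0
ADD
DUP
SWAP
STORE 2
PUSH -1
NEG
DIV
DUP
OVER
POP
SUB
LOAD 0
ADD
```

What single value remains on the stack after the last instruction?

4

PUSH -4 → [-4]
PUSH 6  → [-4, 6]
ADD     → [2]
STORE 0 → []
LOAD 0  → [2]
PUSH 9  → [2, 9]
SUB     → [-7]
LOAD 0  → [-7, 2]
DUP     → [-7, 2, 2]
ADD     → [-7, 4]
STORE 0 → [-7]
LOAD 0  → [-7, 4]
ADD     → [-3]
DUP     → [-3, -3]
SWAP    → [-3, -3]
STORE 2 → [-3]
PUSH -1 → [-3, -1]
NEG     → [-3, 1]
DIV     → [-3]
DUP     → [-3, -3]
OVER    → [-3, -3, -3]
POP     → [-3, -3]
SUB     → [0]
LOAD 0  → [0, 4]
ADD     → [4]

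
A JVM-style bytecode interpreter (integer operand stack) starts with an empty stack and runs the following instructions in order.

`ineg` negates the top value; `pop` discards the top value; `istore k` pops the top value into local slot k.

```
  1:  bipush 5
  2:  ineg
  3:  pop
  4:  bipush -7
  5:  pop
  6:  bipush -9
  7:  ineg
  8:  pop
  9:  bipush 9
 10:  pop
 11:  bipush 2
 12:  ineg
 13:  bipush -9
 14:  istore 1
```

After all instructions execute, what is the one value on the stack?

bipush 5  -> 5
ineg      -> -5
pop       -> (empty)
bipush -7 -> -7
pop       -> (empty)
bipush -9 -> -9
ineg      -> 9
pop       -> (empty)
bipush 9  -> 9
pop       -> (empty)
bipush 2  -> 2
ineg      -> -2
bipush -9 -> -2 -9
istore 1  -> -2

-2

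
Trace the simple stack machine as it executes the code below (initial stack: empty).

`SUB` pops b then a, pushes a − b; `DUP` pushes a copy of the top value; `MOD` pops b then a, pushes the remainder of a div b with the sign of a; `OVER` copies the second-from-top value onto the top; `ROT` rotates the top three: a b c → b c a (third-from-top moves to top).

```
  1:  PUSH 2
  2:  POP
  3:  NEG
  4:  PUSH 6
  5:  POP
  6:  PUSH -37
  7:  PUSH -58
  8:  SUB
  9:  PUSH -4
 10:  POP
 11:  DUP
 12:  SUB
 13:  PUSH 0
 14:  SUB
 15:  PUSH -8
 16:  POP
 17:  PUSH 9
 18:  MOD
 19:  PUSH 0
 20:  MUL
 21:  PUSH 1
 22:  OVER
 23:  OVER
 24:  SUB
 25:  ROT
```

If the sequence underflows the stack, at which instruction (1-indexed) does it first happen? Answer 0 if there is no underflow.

3

PUSH 2 : [2]
POP    : []
NEG  — needs 1 operand, stack has 0 → underflow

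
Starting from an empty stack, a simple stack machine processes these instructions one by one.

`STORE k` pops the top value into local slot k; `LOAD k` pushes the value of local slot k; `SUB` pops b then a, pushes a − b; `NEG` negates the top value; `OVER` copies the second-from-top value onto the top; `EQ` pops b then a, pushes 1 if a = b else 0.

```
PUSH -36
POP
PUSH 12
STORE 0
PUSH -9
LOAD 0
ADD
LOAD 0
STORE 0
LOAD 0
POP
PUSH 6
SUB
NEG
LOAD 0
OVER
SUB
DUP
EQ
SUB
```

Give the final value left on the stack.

PUSH -36 : [-36]
POP      : []
PUSH 12  : [12]
STORE 0  : []
PUSH -9  : [-9]
LOAD 0   : [-9, 12]
ADD      : [3]
LOAD 0   : [3, 12]
STORE 0  : [3]
LOAD 0   : [3, 12]
POP      : [3]
PUSH 6   : [3, 6]
SUB      : [-3]
NEG      : [3]
LOAD 0   : [3, 12]
OVER     : [3, 12, 3]
SUB      : [3, 9]
DUP      : [3, 9, 9]
EQ       : [3, 1]
SUB      : [2]

2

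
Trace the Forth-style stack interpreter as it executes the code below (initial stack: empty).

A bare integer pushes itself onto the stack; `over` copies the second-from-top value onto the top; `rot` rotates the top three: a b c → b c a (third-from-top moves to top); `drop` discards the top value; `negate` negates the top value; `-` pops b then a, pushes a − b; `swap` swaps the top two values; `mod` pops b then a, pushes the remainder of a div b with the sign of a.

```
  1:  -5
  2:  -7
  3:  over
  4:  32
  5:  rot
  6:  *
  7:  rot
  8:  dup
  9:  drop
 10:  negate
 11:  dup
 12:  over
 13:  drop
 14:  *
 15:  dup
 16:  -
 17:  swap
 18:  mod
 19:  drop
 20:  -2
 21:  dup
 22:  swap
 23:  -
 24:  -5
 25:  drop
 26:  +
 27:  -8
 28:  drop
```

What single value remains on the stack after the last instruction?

-5

-5     -> [-5]
-7     -> [-5, -7]
over   -> [-5, -7, -5]
32     -> [-5, -7, -5, 32]
rot    -> [-5, -5, 32, -7]
*      -> [-5, -5, -224]
rot    -> [-5, -224, -5]
dup    -> [-5, -224, -5, -5]
drop   -> [-5, -224, -5]
negate -> [-5, -224, 5]
dup    -> [-5, -224, 5, 5]
over   -> [-5, -224, 5, 5, 5]
drop   -> [-5, -224, 5, 5]
*      -> [-5, -224, 25]
dup    -> [-5, -224, 25, 25]
-      -> [-5, -224, 0]
swap   -> [-5, 0, -224]
mod    -> [-5, 0]
drop   -> [-5]
-2     -> [-5, -2]
dup    -> [-5, -2, -2]
swap   -> [-5, -2, -2]
-      -> [-5, 0]
-5     -> [-5, 0, -5]
drop   -> [-5, 0]
+      -> [-5]
-8     -> [-5, -8]
drop   -> [-5]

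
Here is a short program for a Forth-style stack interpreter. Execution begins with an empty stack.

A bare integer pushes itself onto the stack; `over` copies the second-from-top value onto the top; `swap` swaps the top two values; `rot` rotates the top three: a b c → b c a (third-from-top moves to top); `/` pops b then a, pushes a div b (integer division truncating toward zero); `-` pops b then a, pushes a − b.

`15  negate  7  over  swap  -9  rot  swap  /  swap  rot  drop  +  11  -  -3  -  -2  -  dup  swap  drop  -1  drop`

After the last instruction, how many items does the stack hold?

1

15      15
negate  -15
7       -15 7
over    -15 7 -15
swap    -15 -15 7
-9      -15 -15 7 -9
rot     -15 7 -9 -15
swap    -15 7 -15 -9
/       -15 7 1
swap    -15 1 7
rot     1 7 -15
drop    1 7
+       8
11      8 11
-       -3
-3      -3 -3
-       0
-2      0 -2
-       2
dup     2 2
swap    2 2
drop    2
-1      2 -1
drop    2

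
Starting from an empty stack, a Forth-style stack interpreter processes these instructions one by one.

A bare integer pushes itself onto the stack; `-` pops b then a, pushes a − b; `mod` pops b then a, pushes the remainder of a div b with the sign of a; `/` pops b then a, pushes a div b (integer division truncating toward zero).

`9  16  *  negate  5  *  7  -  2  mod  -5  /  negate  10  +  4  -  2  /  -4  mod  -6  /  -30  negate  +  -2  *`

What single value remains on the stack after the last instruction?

-60

9      → [9]
16     → [9, 16]
*      → [144]
negate → [-144]
5      → [-144, 5]
*      → [-720]
7      → [-720, 7]
-      → [-727]
2      → [-727, 2]
mod    → [-1]
-5     → [-1, -5]
/      → [0]
negate → [0]
10     → [0, 10]
+      → [10]
4      → [10, 4]
-      → [6]
2      → [6, 2]
/      → [3]
-4     → [3, -4]
mod    → [3]
-6     → [3, -6]
/      → [0]
-30    → [0, -30]
negate → [0, 30]
+      → [30]
-2     → [30, -2]
*      → [-60]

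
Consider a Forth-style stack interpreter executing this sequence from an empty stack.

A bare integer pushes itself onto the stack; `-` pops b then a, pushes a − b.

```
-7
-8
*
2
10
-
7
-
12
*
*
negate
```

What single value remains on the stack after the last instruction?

10080

-7     -> -7
-8     -> -7 -8
*      -> 56
2      -> 56 2
10     -> 56 2 10
-      -> 56 -8
7      -> 56 -8 7
-      -> 56 -15
12     -> 56 -15 12
*      -> 56 -180
*      -> -10080
negate -> 10080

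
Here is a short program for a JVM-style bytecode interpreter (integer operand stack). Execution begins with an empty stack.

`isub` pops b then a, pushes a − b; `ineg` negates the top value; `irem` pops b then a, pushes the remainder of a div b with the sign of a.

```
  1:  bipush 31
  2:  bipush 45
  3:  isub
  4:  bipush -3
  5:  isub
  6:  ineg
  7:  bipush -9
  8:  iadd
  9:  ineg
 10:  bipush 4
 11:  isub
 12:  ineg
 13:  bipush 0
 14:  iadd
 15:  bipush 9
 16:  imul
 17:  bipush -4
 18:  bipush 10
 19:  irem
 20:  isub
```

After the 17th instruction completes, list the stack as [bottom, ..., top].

bipush 31 : 31
bipush 45 : 31 45
isub      : -14
bipush -3 : -14 -3
isub      : -11
ineg      : 11
bipush -9 : 11 -9
iadd      : 2
ineg      : -2
bipush 4  : -2 4
isub      : -6
ineg      : 6
bipush 0  : 6 0
iadd      : 6
bipush 9  : 6 9
imul      : 54
bipush -4 : 54 -4

[54, -4]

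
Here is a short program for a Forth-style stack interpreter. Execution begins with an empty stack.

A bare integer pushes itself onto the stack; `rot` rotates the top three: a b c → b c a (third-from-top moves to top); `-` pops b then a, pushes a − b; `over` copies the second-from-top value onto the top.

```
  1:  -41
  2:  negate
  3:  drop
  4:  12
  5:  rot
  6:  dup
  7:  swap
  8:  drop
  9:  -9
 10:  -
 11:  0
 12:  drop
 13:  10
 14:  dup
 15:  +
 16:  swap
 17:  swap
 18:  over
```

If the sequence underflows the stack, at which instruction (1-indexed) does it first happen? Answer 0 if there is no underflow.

-41    -> [-41]
negate -> [41]
drop   -> []
12     -> [12]
rot  — needs 3 operands, stack has 1 → underflow

5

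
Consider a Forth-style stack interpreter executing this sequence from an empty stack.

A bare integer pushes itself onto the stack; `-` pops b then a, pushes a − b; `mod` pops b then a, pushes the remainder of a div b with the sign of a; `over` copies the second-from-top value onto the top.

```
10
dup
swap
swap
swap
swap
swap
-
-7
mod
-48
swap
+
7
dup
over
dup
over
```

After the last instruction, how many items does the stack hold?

6

10   → 10
dup  → 10 10
swap → 10 10
swap → 10 10
swap → 10 10
swap → 10 10
swap → 10 10
-    → 0
-7   → 0 -7
mod  → 0
-48  → 0 -48
swap → -48 0
+    → -48
7    → -48 7
dup  → -48 7 7
over → -48 7 7 7
dup  → -48 7 7 7 7
over → -48 7 7 7 7 7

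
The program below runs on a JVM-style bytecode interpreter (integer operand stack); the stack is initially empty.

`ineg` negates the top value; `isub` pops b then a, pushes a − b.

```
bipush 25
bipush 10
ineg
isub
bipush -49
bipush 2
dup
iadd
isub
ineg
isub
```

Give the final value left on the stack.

bipush 25  : [25]
bipush 10  : [25, 10]
ineg       : [25, -10]
isub       : [35]
bipush -49 : [35, -49]
bipush 2   : [35, -49, 2]
dup        : [35, -49, 2, 2]
iadd       : [35, -49, 4]
isub       : [35, -53]
ineg       : [35, 53]
isub       : [-18]

-18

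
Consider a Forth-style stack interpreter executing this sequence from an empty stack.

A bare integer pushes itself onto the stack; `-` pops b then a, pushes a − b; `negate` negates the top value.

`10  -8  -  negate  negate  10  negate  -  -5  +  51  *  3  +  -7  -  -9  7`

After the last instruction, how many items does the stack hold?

10     -> 10
-8     -> 10 -8
-      -> 18
negate -> -18
negate -> 18
10     -> 18 10
negate -> 18 -10
-      -> 28
-5     -> 28 -5
+      -> 23
51     -> 23 51
*      -> 1173
3      -> 1173 3
+      -> 1176
-7     -> 1176 -7
-      -> 1183
-9     -> 1183 -9
7      -> 1183 -9 7

3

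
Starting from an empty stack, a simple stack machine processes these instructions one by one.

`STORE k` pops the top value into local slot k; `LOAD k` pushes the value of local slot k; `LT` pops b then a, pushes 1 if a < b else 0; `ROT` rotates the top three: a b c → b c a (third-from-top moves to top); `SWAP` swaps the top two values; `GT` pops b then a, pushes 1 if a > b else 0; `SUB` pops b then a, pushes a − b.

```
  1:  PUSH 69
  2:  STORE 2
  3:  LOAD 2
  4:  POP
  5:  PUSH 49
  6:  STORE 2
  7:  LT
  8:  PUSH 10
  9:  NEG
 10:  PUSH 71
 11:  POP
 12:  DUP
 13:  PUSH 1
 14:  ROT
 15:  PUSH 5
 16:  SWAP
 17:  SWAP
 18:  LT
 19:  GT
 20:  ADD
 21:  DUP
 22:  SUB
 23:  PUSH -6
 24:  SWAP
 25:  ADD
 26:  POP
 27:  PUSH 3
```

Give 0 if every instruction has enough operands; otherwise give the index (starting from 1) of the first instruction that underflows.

7

PUSH 69 : 69
STORE 2 : (empty)
LOAD 2  : 69
POP     : (empty)
PUSH 49 : 49
STORE 2 : (empty)
LT  — needs 2 operands, stack has 0 → underflow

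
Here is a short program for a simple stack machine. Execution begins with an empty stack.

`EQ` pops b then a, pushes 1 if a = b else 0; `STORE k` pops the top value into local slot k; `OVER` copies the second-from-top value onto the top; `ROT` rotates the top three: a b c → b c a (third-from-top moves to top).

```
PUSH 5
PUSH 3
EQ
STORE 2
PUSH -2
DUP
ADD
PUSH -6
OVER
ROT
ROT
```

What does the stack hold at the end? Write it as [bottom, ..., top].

[-4, -4, -6]

PUSH 5   [5]
PUSH 3   [5, 3]
EQ       [0]
STORE 2  []
PUSH -2  [-2]
DUP      [-2, -2]
ADD      [-4]
PUSH -6  [-4, -6]
OVER     [-4, -6, -4]
ROT      [-6, -4, -4]
ROT      [-4, -4, -6]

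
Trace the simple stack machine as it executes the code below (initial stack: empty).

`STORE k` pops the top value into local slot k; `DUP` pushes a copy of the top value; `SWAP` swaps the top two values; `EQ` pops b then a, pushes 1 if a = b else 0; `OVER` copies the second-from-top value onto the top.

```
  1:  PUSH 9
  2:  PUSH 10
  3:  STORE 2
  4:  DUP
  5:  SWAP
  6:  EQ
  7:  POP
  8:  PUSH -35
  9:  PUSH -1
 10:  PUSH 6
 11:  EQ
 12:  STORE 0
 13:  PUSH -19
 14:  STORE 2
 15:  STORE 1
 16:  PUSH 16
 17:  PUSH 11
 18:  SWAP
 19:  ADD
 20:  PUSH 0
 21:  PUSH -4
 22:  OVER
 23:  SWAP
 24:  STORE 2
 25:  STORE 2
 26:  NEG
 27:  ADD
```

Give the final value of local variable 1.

-35

PUSH 9    [9]
PUSH 10   [9, 10]
STORE 2   [9]
DUP       [9, 9]
SWAP      [9, 9]
EQ        [1]
POP       []
PUSH -35  [-35]
PUSH -1   [-35, -1]
PUSH 6    [-35, -1, 6]
EQ        [-35, 0]
STORE 0   [-35]
PUSH -19  [-35, -19]
STORE 2   [-35]
STORE 1   []
PUSH 16   [16]
PUSH 11   [16, 11]
SWAP      [11, 16]
ADD       [27]
PUSH 0    [27, 0]
PUSH -4   [27, 0, -4]
OVER      [27, 0, -4, 0]
SWAP      [27, 0, 0, -4]
STORE 2   [27, 0, 0]
STORE 2   [27, 0]
NEG       [27, 0]
ADD       [27]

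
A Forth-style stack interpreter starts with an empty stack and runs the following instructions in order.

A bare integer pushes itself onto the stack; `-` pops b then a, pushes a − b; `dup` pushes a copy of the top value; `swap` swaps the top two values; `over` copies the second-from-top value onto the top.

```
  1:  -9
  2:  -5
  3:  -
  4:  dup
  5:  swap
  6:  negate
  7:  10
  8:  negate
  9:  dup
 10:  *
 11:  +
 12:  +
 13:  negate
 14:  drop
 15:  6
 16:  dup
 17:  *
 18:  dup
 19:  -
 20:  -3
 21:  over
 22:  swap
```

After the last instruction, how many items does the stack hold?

3

-9      [-9]
-5      [-9, -5]
-       [-4]
dup     [-4, -4]
swap    [-4, -4]
negate  [-4, 4]
10      [-4, 4, 10]
negate  [-4, 4, -10]
dup     [-4, 4, -10, -10]
*       [-4, 4, 100]
+       [-4, 104]
+       [100]
negate  [-100]
drop    []
6       [6]
dup     [6, 6]
*       [36]
dup     [36, 36]
-       [0]
-3      [0, -3]
over    [0, -3, 0]
swap    [0, 0, -3]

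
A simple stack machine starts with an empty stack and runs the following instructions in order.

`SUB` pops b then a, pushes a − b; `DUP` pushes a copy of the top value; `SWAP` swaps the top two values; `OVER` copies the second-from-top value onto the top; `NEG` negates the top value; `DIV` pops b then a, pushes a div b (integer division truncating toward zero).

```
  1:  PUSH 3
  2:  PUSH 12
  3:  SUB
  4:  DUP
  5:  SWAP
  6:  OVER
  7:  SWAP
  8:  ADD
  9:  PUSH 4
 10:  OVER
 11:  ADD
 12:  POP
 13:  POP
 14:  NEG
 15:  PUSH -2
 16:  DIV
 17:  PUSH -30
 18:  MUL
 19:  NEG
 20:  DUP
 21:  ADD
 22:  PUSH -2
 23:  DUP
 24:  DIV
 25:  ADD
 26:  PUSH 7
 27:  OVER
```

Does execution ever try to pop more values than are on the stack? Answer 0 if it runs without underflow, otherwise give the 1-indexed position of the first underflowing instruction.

PUSH 3   → [3]
PUSH 12  → [3, 12]
SUB      → [-9]
DUP      → [-9, -9]
SWAP     → [-9, -9]
OVER     → [-9, -9, -9]
SWAP     → [-9, -9, -9]
ADD      → [-9, -18]
PUSH 4   → [-9, -18, 4]
OVER     → [-9, -18, 4, -18]
ADD      → [-9, -18, -14]
POP      → [-9, -18]
POP      → [-9]
NEG      → [9]
PUSH -2  → [9, -2]
DIV      → [-4]
PUSH -30 → [-4, -30]
MUL      → [120]
NEG      → [-120]
DUP      → [-120, -120]
ADD      → [-240]
PUSH -2  → [-240, -2]
DUP      → [-240, -2, -2]
DIV      → [-240, 1]
ADD      → [-239]
PUSH 7   → [-239, 7]
OVER     → [-239, 7, -239]

0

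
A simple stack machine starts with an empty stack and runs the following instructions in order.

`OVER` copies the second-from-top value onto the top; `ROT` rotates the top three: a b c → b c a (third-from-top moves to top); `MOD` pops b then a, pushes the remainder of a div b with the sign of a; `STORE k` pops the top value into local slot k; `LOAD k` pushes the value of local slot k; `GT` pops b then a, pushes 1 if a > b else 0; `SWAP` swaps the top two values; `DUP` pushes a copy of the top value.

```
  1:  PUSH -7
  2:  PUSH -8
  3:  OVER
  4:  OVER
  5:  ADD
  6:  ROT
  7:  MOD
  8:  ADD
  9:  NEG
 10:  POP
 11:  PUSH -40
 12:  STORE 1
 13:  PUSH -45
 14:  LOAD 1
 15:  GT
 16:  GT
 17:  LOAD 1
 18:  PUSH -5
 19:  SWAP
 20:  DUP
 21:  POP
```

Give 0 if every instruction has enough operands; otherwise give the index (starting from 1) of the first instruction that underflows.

PUSH -7  -> -7
PUSH -8  -> -7 -8
OVER     -> -7 -8 -7
OVER     -> -7 -8 -7 -8
ADD      -> -7 -8 -15
ROT      -> -8 -15 -7
MOD      -> -8 -1
ADD      -> -9
NEG      -> 9
POP      -> (empty)
PUSH -40 -> -40
STORE 1  -> (empty)
PUSH -45 -> -45
LOAD 1   -> -45 -40
GT       -> 0
GT  — needs 2 operands, stack has 1 → underflow

16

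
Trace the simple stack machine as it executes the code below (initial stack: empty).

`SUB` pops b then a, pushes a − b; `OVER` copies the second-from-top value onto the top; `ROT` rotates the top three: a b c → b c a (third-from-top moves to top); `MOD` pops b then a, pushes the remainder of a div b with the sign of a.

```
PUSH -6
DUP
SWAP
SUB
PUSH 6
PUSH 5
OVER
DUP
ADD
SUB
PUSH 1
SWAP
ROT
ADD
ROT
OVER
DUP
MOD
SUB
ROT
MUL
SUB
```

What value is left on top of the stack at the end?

PUSH -6 -> -6
DUP     -> -6 -6
SWAP    -> -6 -6
SUB     -> 0
PUSH 6  -> 0 6
PUSH 5  -> 0 6 5
OVER    -> 0 6 5 6
DUP     -> 0 6 5 6 6
ADD     -> 0 6 5 12
SUB     -> 0 6 -7
PUSH 1  -> 0 6 -7 1
SWAP    -> 0 6 1 -7
ROT     -> 0 1 -7 6
ADD     -> 0 1 -1
ROT     -> 1 -1 0
OVER    -> 1 -1 0 -1
DUP     -> 1 -1 0 -1 -1
MOD     -> 1 -1 0 0
SUB     -> 1 -1 0
ROT     -> -1 0 1
MUL     -> -1 0
SUB     -> -1

-1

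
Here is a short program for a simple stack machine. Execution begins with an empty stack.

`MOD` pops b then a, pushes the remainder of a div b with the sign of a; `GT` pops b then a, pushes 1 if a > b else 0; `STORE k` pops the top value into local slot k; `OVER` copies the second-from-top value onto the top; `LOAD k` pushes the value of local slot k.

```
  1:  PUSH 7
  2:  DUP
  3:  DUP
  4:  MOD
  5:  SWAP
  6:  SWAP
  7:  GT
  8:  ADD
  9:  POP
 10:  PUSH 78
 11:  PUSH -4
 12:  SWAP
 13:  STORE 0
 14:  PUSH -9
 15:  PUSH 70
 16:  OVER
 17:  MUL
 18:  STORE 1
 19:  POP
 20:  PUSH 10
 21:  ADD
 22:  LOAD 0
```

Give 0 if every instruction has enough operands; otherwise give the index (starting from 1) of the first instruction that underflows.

PUSH 7 : 7
DUP    : 7 7
DUP    : 7 7 7
MOD    : 7 0
SWAP   : 0 7
SWAP   : 7 0
GT     : 1
ADD  — needs 2 operands, stack has 1 → underflow

8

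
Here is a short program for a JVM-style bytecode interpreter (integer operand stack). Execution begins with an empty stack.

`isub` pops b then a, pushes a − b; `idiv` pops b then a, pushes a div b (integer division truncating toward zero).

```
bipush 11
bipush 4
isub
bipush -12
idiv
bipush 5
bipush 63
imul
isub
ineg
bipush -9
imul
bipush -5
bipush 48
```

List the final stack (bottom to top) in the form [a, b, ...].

[-2835, -5, 48]

bipush 11  → 11
bipush 4   → 11 4
isub       → 7
bipush -12 → 7 -12
idiv       → 0
bipush 5   → 0 5
bipush 63  → 0 5 63
imul       → 0 315
isub       → -315
ineg       → 315
bipush -9  → 315 -9
imul       → -2835
bipush -5  → -2835 -5
bipush 48  → -2835 -5 48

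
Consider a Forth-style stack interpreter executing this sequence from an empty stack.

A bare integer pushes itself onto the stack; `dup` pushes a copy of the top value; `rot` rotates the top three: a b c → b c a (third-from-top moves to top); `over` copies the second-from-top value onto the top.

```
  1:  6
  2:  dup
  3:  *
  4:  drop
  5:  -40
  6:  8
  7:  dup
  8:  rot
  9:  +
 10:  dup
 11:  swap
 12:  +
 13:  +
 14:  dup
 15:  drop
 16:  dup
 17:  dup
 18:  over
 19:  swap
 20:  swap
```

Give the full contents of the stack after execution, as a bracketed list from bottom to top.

6    : 6
dup  : 6 6
*    : 36
drop : (empty)
-40  : -40
8    : -40 8
dup  : -40 8 8
rot  : 8 8 -40
+    : 8 -32
dup  : 8 -32 -32
swap : 8 -32 -32
+    : 8 -64
+    : -56
dup  : -56 -56
drop : -56
dup  : -56 -56
dup  : -56 -56 -56
over : -56 -56 -56 -56
swap : -56 -56 -56 -56
swap : -56 -56 -56 -56

[-56, -56, -56, -56]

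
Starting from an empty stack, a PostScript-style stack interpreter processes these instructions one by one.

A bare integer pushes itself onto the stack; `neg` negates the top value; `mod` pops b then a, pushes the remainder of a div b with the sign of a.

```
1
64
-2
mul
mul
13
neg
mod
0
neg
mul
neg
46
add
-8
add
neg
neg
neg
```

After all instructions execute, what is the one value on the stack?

1   -> [1]
64  -> [1, 64]
-2  -> [1, 64, -2]
mul -> [1, -128]
mul -> [-128]
13  -> [-128, 13]
neg -> [-128, -13]
mod -> [-11]
0   -> [-11, 0]
neg -> [-11, 0]
mul -> [0]
neg -> [0]
46  -> [0, 46]
add -> [46]
-8  -> [46, -8]
add -> [38]
neg -> [-38]
neg -> [38]
neg -> [-38]

-38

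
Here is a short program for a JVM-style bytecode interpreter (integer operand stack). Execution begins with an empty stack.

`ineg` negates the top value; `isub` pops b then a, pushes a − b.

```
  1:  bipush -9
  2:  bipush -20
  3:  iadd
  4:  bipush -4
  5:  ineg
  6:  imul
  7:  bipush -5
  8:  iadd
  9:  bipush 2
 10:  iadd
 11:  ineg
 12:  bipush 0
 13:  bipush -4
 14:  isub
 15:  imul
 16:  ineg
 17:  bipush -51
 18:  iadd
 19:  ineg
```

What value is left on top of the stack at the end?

527

bipush -9  → [-9]
bipush -20 → [-9, -20]
iadd       → [-29]
bipush -4  → [-29, -4]
ineg       → [-29, 4]
imul       → [-116]
bipush -5  → [-116, -5]
iadd       → [-121]
bipush 2   → [-121, 2]
iadd       → [-119]
ineg       → [119]
bipush 0   → [119, 0]
bipush -4  → [119, 0, -4]
isub       → [119, 4]
imul       → [476]
ineg       → [-476]
bipush -51 → [-476, -51]
iadd       → [-527]
ineg       → [527]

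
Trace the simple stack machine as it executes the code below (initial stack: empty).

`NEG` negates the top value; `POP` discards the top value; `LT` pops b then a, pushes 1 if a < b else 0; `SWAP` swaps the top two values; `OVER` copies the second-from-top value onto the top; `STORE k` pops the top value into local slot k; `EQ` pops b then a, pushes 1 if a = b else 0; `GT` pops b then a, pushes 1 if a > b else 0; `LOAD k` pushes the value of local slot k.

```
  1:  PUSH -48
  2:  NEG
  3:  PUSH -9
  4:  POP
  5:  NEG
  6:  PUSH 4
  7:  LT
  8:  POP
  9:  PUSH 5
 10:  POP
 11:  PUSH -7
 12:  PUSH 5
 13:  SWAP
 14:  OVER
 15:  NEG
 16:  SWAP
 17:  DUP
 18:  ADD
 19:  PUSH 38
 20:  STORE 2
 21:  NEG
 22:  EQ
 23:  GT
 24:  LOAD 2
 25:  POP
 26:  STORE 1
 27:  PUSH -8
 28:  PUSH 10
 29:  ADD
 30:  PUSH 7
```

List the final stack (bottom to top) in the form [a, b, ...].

[2, 7]

PUSH -48 -> -48
NEG      -> 48
PUSH -9  -> 48 -9
POP      -> 48
NEG      -> -48
PUSH 4   -> -48 4
LT       -> 1
POP      -> (empty)
PUSH 5   -> 5
POP      -> (empty)
PUSH -7  -> -7
PUSH 5   -> -7 5
SWAP     -> 5 -7
OVER     -> 5 -7 5
NEG      -> 5 -7 -5
SWAP     -> 5 -5 -7
DUP      -> 5 -5 -7 -7
ADD      -> 5 -5 -14
PUSH 38  -> 5 -5 -14 38
STORE 2  -> 5 -5 -14
NEG      -> 5 -5 14
EQ       -> 5 0
GT       -> 1
LOAD 2   -> 1 38
POP      -> 1
STORE 1  -> (empty)
PUSH -8  -> -8
PUSH 10  -> -8 10
ADD      -> 2
PUSH 7   -> 2 7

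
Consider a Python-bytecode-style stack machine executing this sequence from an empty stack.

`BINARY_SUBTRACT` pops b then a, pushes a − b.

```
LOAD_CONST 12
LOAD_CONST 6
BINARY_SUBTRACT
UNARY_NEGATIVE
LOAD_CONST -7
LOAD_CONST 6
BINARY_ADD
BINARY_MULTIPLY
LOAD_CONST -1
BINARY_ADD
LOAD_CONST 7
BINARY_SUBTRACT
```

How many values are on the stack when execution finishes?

1

LOAD_CONST 12   : [12]
LOAD_CONST 6    : [12, 6]
BINARY_SUBTRACT : [6]
UNARY_NEGATIVE  : [-6]
LOAD_CONST -7   : [-6, -7]
LOAD_CONST 6    : [-6, -7, 6]
BINARY_ADD      : [-6, -1]
BINARY_MULTIPLY : [6]
LOAD_CONST -1   : [6, -1]
BINARY_ADD      : [5]
LOAD_CONST 7    : [5, 7]
BINARY_SUBTRACT : [-2]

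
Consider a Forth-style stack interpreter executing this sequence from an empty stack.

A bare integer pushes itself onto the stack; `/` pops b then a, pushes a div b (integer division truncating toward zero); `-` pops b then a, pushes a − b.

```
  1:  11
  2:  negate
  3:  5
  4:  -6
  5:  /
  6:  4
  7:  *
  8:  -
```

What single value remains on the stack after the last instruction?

11      [11]
negate  [-11]
5       [-11, 5]
-6      [-11, 5, -6]
/       [-11, 0]
4       [-11, 0, 4]
*       [-11, 0]
-       [-11]

-11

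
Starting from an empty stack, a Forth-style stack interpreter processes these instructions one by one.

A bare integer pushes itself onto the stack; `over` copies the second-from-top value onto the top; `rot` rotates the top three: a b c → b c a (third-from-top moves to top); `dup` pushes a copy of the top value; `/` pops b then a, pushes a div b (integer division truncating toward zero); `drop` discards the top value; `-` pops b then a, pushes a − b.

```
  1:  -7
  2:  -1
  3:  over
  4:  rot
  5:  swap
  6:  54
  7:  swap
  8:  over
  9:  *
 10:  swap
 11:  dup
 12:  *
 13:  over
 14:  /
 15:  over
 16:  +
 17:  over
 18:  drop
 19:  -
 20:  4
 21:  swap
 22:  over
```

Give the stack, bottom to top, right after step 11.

[-1, -7, -378, 54, 54]

-7   → [-7]
-1   → [-7, -1]
over → [-7, -1, -7]
rot  → [-1, -7, -7]
swap → [-1, -7, -7]
54   → [-1, -7, -7, 54]
swap → [-1, -7, 54, -7]
over → [-1, -7, 54, -7, 54]
*    → [-1, -7, 54, -378]
swap → [-1, -7, -378, 54]
dup  → [-1, -7, -378, 54, 54]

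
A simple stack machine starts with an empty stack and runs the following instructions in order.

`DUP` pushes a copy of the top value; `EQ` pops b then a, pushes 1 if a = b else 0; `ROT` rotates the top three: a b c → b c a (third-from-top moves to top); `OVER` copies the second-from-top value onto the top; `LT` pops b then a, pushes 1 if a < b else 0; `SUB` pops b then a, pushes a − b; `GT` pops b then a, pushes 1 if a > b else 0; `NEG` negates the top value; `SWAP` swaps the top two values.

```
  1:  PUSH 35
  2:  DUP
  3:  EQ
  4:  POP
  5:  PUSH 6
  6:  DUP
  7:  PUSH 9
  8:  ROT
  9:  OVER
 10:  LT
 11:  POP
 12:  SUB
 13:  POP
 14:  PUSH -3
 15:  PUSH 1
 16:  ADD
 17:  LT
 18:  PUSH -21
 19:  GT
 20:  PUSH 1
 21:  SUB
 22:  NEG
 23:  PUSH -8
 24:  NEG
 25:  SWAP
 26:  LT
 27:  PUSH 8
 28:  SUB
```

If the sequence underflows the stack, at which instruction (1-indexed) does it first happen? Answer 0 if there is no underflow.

17

PUSH 35  [35]
DUP      [35, 35]
EQ       [1]
POP      []
PUSH 6   [6]
DUP      [6, 6]
PUSH 9   [6, 6, 9]
ROT      [6, 9, 6]
OVER     [6, 9, 6, 9]
LT       [6, 9, 1]
POP      [6, 9]
SUB      [-3]
POP      []
PUSH -3  [-3]
PUSH 1   [-3, 1]
ADD      [-2]
LT  — needs 2 operands, stack has 1 → underflow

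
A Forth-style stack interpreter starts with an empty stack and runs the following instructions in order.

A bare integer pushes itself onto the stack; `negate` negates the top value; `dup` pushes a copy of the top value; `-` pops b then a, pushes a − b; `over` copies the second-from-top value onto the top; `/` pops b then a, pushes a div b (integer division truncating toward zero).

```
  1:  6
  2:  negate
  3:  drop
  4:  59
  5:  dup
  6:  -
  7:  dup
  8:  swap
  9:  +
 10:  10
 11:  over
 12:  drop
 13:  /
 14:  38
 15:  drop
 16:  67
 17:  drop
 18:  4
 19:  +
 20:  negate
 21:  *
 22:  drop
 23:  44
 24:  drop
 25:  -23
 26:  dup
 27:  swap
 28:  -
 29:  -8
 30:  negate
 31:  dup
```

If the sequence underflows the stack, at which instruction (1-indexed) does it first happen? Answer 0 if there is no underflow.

6      : 6
negate : -6
drop   : (empty)
59     : 59
dup    : 59 59
-      : 0
dup    : 0 0
swap   : 0 0
+      : 0
10     : 0 10
over   : 0 10 0
drop   : 0 10
/      : 0
38     : 0 38
drop   : 0
67     : 0 67
drop   : 0
4      : 0 4
+      : 4
negate : -4
*  — needs 2 operands, stack has 1 → underflow

21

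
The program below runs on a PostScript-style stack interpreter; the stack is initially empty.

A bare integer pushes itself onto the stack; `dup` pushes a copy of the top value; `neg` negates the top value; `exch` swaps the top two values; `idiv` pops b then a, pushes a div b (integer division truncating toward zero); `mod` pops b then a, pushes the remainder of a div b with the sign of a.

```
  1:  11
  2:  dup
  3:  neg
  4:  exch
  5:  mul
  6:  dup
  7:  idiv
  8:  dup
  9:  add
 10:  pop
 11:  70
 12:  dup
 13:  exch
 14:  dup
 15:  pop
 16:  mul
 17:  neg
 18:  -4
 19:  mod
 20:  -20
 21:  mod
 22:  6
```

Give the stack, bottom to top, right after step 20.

11   -> 11
dup  -> 11 11
neg  -> 11 -11
exch -> -11 11
mul  -> -121
dup  -> -121 -121
idiv -> 1
dup  -> 1 1
add  -> 2
pop  -> (empty)
70   -> 70
dup  -> 70 70
exch -> 70 70
dup  -> 70 70 70
pop  -> 70 70
mul  -> 4900
neg  -> -4900
-4   -> -4900 -4
mod  -> 0
-20  -> 0 -20

[0, -20]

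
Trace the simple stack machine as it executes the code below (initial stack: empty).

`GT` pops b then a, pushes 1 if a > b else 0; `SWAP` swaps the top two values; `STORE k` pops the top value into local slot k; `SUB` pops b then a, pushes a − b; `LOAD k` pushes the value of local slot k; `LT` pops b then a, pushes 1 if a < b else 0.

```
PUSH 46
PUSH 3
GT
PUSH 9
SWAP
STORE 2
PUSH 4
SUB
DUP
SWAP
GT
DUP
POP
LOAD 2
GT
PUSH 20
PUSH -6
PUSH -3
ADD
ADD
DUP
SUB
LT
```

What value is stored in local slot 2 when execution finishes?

1

PUSH 46 -> [46]
PUSH 3  -> [46, 3]
GT      -> [1]
PUSH 9  -> [1, 9]
SWAP    -> [9, 1]
STORE 2 -> [9]
PUSH 4  -> [9, 4]
SUB     -> [5]
DUP     -> [5, 5]
SWAP    -> [5, 5]
GT      -> [0]
DUP     -> [0, 0]
POP     -> [0]
LOAD 2  -> [0, 1]
GT      -> [0]
PUSH 20 -> [0, 20]
PUSH -6 -> [0, 20, -6]
PUSH -3 -> [0, 20, -6, -3]
ADD     -> [0, 20, -9]
ADD     -> [0, 11]
DUP     -> [0, 11, 11]
SUB     -> [0, 0]
LT      -> [0]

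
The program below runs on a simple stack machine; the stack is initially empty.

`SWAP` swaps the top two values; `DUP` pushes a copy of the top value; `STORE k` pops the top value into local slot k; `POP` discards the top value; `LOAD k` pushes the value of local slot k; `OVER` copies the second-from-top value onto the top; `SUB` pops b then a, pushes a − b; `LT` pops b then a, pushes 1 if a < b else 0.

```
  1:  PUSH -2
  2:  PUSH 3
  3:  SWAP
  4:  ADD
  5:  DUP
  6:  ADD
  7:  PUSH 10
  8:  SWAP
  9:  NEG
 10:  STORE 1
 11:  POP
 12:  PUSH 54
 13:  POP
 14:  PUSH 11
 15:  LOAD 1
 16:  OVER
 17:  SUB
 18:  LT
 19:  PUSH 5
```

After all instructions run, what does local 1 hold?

-2

PUSH -2  [-2]
PUSH 3   [-2, 3]
SWAP     [3, -2]
ADD      [1]
DUP      [1, 1]
ADD      [2]
PUSH 10  [2, 10]
SWAP     [10, 2]
NEG      [10, -2]
STORE 1  [10]
POP      []
PUSH 54  [54]
POP      []
PUSH 11  [11]
LOAD 1   [11, -2]
OVER     [11, -2, 11]
SUB      [11, -13]
LT       [0]
PUSH 5   [0, 5]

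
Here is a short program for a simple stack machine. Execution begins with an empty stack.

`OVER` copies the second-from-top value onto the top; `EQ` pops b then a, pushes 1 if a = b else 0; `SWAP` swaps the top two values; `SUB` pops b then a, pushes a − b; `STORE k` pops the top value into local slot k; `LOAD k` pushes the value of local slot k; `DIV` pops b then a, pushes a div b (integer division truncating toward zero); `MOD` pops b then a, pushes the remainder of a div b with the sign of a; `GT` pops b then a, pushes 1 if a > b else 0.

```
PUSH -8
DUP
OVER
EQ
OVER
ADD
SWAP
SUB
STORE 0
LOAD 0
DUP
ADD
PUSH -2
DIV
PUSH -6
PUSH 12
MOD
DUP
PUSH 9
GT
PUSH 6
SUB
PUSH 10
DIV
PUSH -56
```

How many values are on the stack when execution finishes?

PUSH -8  -> -8
DUP      -> -8 -8
OVER     -> -8 -8 -8
EQ       -> -8 1
OVER     -> -8 1 -8
ADD      -> -8 -7
SWAP     -> -7 -8
SUB      -> 1
STORE 0  -> (empty)
LOAD 0   -> 1
DUP      -> 1 1
ADD      -> 2
PUSH -2  -> 2 -2
DIV      -> -1
PUSH -6  -> -1 -6
PUSH 12  -> -1 -6 12
MOD      -> -1 -6
DUP      -> -1 -6 -6
PUSH 9   -> -1 -6 -6 9
GT       -> -1 -6 0
PUSH 6   -> -1 -6 0 6
SUB      -> -1 -6 -6
PUSH 10  -> -1 -6 -6 10
DIV      -> -1 -6 0
PUSH -56 -> -1 -6 0 -56

4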